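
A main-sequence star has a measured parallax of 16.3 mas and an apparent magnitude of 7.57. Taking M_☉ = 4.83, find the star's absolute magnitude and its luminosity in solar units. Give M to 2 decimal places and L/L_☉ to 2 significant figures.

M ≈ 3.63; L/L_☉ ≈ 3.0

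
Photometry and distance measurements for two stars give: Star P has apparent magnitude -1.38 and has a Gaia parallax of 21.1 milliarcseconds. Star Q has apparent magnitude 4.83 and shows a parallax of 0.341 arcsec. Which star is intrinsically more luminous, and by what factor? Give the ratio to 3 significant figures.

Star P is more luminous, by a factor of 79600.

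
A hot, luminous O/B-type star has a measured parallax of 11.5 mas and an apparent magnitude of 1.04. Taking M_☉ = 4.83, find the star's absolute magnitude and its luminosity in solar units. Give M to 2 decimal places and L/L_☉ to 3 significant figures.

d = 1/p = 1000/11.5 mas = 86.96 pc
M = m − 5 log₁₀ d + 5 = 1.04 − 5·1.9393 + 5 = -3.657
M − M_☉ = -3.657 − 4.83 = -8.487
L/L_☉ = 10^(−0.4 × -8.487) = 2481

M ≈ -3.66; L/L_☉ ≈ 2480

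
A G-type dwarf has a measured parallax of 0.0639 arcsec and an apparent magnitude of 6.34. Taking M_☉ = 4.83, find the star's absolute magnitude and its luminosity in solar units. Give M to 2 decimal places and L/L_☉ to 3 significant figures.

M ≈ 5.37; L/L_☉ ≈ 0.610

d = 1/p = 1/0.0639″ = 15.65 pc
M = m − 5 log₁₀ d + 5 = 6.34 − 5·1.1945 + 5 = 5.368
M − M_☉ = 5.368 − 4.83 = 0.538
L/L_☉ = 10^(−0.4 × 0.538) = 0.6095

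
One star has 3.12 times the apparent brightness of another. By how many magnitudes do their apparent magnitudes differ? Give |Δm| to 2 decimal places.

|Δm| ≈ 1.24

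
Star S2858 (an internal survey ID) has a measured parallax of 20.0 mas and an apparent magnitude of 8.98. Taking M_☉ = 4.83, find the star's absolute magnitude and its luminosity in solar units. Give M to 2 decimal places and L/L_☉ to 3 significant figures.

M ≈ 5.49; L/L_☉ ≈ 0.547

d = 1/p = 1000/20.0 mas = 50.00 pc
M = m − 5 log₁₀ d + 5 = 8.98 − 5·1.6990 + 5 = 5.485
M − M_☉ = 5.485 − 4.83 = 0.655
L/L_☉ = 10^(−0.4 × 0.655) = 0.5469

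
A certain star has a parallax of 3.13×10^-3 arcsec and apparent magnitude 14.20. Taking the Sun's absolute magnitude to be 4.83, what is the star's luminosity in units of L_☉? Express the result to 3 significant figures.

L/L_☉ ≈ 0.182

d = 1/p = 1/3.13×10^-3″ = 319.5 pc
M = m − 5 log₁₀ d + 5 = 14.20 − 5·2.5045 + 5 = 6.678
M − M_☉ = 6.678 − 4.83 = 1.848
L/L_☉ = 10^(−0.4 × 1.848) = 0.1824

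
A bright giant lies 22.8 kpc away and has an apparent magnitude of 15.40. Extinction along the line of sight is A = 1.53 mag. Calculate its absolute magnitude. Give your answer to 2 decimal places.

M ≈ -2.92

d = 22.8 kpc = 22800 pc
5 log₁₀(d/10 pc) = 5 log₁₀(22800) − 5 = 16.790
M = m − 5 log₁₀(d/10) − A = 15.40 − 16.790 − 1.53 = -2.920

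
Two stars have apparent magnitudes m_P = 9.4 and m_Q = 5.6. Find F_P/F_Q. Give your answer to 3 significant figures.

Δm = 9.4 − (5.6) = 3.8
Flux ratio = 10^(−0.4 Δm) = 10^(−0.4 × 3.8) = 10^-1.520 = 0.03020

F_P/F_Q ≈ 0.0302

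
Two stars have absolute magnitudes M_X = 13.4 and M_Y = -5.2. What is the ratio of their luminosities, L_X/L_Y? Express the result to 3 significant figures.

ΔM = M_X − M_Y = 18.6
L_X/L_Y = 10^(−0.4 ΔM) = 10^-7.440 = 3.631×10^-8

L_X/L_Y ≈ 3.63×10^-8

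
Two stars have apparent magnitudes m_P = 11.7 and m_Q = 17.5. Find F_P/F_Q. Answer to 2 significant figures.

F_P/F_Q ≈ 210

Δm = 11.7 − (17.5) = -5.8
Flux ratio = 10^(−0.4 Δm) = 10^(−0.4 × -5.8) = 10^2.320 = 208.9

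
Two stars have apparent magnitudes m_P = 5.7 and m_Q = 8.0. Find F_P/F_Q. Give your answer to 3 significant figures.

F_P/F_Q ≈ 8.32

Magnitude difference = -2.3
Flux ratio = 10^(−0.4 Δm) = 10^(−0.4 × -2.3) = 10^0.920 = 8.318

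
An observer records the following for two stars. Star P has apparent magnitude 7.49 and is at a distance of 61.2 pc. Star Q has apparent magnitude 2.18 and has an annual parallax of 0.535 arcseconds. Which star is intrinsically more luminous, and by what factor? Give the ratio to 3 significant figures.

Star P is more luminous, by a factor of 8.06.

Star P: M = m − 5 log₁₀ d + 5 = 7.49 − 5·1.7868 + 5 = 3.556
Star Q: d = 1/p = 1/0.535″ = 1.869 pc
Star Q: M = m − 5 log₁₀ d + 5 = 2.18 − 5·0.2716 + 5 = 5.822
ΔM = M_P − M_Q = 3.556 − (5.822) = -2.266; smaller M is more luminous → Star P.
L ratio = 10^(0.4 |ΔM|) = 10^0.906 = 8.058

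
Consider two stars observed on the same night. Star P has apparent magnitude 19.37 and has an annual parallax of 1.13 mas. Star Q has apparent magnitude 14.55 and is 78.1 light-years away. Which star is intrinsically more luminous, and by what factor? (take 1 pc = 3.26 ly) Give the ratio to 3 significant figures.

Star P: p = 1.13 mas = 1.13×10^-3″ → d = 1/p = 885.0 pc
Star P: M = m − 5 log₁₀ d + 5 = 19.37 − 5·2.9469 + 5 = 9.635
Star Q: d = 78.1 ly / 3.26 = 23.96 pc
Star Q: M = m − 5 log₁₀ d + 5 = 14.55 − 5·1.3794 + 5 = 12.653
ΔM = M_P − M_Q = 9.635 − (12.653) = -3.017; smaller M is more luminous → Star P.
L ratio = 10^(0.4 |ΔM|) = 10^1.207 = 16.11

Star P is more luminous, by a factor of 16.1.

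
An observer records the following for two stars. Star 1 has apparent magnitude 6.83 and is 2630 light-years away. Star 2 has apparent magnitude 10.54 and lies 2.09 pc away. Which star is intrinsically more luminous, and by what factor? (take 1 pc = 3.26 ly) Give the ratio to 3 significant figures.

Star 1 is more luminous, by a factor of 4.54×10^6.

Star 1: d = 2630 ly / 3.26 = 806.7 pc
Star 1: M = m − 5 log₁₀ d + 5 = 6.83 − 5·2.9067 + 5 = -2.704
Star 2: M = m − 5 log₁₀ d + 5 = 10.54 − 5·0.3201 + 5 = 13.939
ΔM = M_1 − M_2 = -2.704 − (13.939) = -16.643; smaller M is more luminous → Star 1.
L ratio = 10^(0.4 |ΔM|) = 10^6.657 = 4.541×10^6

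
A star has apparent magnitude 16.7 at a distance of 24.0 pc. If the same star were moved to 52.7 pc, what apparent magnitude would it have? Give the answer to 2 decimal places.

m ≈ 18.41

Flux ∝ 1/d², so Δm = 5 log₁₀(d₂/d₁) = 5 log₁₀(52.7/24.0) = 1.708
m₂ = m₁ + Δm = 16.7 + (1.708) = 18.408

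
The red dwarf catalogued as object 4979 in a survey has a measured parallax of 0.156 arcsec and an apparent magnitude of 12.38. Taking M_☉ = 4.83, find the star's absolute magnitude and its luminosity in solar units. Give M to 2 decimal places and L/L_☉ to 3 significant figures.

M ≈ 13.35; L/L_☉ ≈ 3.92×10^-4

d = 1/p = 1/0.156″ = 6.410 pc
M = m − 5 log₁₀ d + 5 = 12.38 − 5·0.8069 + 5 = 13.346
M − M_☉ = 13.346 − 4.83 = 8.516
L/L_☉ = 10^(−0.4 × 8.516) = 3.924×10^-4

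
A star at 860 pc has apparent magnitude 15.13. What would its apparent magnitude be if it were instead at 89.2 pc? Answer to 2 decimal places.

m ≈ 10.21

Flux ∝ 1/d², so Δm = 5 log₁₀(d₂/d₁) = 5 log₁₀(89.2/860) = -4.921
m₂ = m₁ + Δm = 15.13 + (-4.921) = 10.209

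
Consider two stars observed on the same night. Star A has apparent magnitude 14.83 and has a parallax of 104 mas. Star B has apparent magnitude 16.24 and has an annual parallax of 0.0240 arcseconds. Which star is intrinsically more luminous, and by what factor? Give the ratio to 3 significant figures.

Star B is more luminous, by a factor of 5.12.

Star A: p = 104 mas = 0.104″ → d = 1/p = 9.615 pc
Star A: M = m − 5 log₁₀ d + 5 = 14.83 − 5·0.9830 + 5 = 14.915
Star B: d = 1/p = 1/0.0240″ = 41.67 pc
Star B: M = m − 5 log₁₀ d + 5 = 16.24 − 5·1.6198 + 5 = 13.141
ΔM = M_A − M_B = 14.915 − (13.141) = 1.774; smaller M is more luminous → Star B.
L ratio = 10^(0.4 |ΔM|) = 10^0.710 = 5.124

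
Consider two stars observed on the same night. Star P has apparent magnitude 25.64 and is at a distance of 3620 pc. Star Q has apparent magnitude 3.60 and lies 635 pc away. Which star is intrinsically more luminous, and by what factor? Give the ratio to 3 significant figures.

Star P: M = m − 5 log₁₀ d + 5 = 25.64 − 5·3.5587 + 5 = 12.846
Star Q: M = m − 5 log₁₀ d + 5 = 3.60 − 5·2.8028 + 5 = -5.414
ΔM = M_P − M_Q = 12.846 − (-5.414) = 18.260; smaller M is more luminous → Star Q.
L ratio = 10^(0.4 |ΔM|) = 10^7.304 = 2.014×10^7

Star Q is more luminous, by a factor of 2.01×10^7.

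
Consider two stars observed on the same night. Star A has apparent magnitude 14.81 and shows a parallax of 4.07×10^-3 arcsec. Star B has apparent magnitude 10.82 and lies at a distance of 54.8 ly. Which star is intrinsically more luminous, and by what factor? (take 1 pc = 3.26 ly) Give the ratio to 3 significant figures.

Star A: d = 1/p = 1/4.07×10^-3″ = 245.7 pc
Star A: M = m − 5 log₁₀ d + 5 = 14.81 − 5·2.3904 + 5 = 7.858
Star B: d = 54.8 ly / 3.26 = 16.81 pc
Star B: M = m − 5 log₁₀ d + 5 = 10.82 − 5·1.2256 + 5 = 9.692
ΔM = M_A − M_B = 7.858 − (9.692) = -1.834; smaller M is more luminous → Star A.
L ratio = 10^(0.4 |ΔM|) = 10^0.734 = 5.416

Star A is more luminous, by a factor of 5.42.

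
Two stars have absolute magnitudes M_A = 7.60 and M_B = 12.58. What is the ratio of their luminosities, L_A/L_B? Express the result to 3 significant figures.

L_A/L_B ≈ 98.2

ΔM = M_A − M_B = -4.98
L_A/L_B = 10^(−0.4 ΔM) = 10^1.992 = 98.17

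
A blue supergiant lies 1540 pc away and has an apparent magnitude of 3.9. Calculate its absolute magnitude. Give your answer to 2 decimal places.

M ≈ -7.04

5 log₁₀(d/10 pc) = 5 log₁₀(1540) − 5 = 10.938
M = m − 5 log₁₀(d/10) = 3.9 − 10.938 = -7.038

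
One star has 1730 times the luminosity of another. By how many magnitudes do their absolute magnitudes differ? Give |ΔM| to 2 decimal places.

|ΔM| ≈ 8.10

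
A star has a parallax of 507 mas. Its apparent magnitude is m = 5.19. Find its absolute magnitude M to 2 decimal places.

p = 507 mas = 0.507″ → d = 1/p = 1.972 pc
5 log₁₀(d/10 pc) = 5 log₁₀(1.972) − 5 = -3.525
M = m − 5 log₁₀(d/10) = 5.19 + 3.525 = 8.715

M ≈ 8.72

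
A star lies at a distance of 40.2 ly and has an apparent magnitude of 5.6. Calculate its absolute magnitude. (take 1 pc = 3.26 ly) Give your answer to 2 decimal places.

M ≈ 5.14

d = 40.2 ly / 3.26 = 12.33 pc
5 log₁₀(d/10 pc) = 5 log₁₀(12.33) − 5 = 0.455
M = m − 5 log₁₀(d/10) = 5.6 − 0.455 = 5.145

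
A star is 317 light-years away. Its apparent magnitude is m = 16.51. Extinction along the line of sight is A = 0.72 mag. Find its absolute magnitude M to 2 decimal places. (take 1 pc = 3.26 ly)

M ≈ 10.85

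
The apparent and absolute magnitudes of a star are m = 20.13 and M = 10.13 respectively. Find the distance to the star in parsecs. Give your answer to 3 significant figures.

d ≈ 1000 pc

μ = m − M = 10.000
m − M = 5 log₁₀ d − 5
log₁₀ d = (m − M)/5 + 1 = 3.0000
d = 10^3.0000 = 1000 pc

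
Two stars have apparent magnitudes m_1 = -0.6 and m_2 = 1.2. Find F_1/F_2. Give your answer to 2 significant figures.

Magnitude difference = -1.8
Flux ratio = 10^(−0.4 Δm) = 10^(−0.4 × -1.8) = 10^0.720 = 5.248

F_1/F_2 ≈ 5.2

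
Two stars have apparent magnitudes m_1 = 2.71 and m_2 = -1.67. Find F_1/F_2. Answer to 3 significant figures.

Magnitude difference = 4.38
Flux ratio = 10^(−0.4 Δm) = 10^(−0.4 × 4.38) = 10^-1.752 = 0.01770

F_1/F_2 ≈ 0.0177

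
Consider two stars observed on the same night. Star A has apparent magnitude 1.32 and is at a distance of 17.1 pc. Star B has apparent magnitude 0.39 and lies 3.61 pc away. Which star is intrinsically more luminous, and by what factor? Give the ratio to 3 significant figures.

Star A: M = m − 5 log₁₀ d + 5 = 1.32 − 5·1.2330 + 5 = 0.155
Star B: M = m − 5 log₁₀ d + 5 = 0.39 − 5·0.5575 + 5 = 2.602
ΔM = M_A − M_B = 0.155 − (2.602) = -2.447; smaller M is more luminous → Star A.
L ratio = 10^(0.4 |ΔM|) = 10^0.979 = 9.527

Star A is more luminous, by a factor of 9.53.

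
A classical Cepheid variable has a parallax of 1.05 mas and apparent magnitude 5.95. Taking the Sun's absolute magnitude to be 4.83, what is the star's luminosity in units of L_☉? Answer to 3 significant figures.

L/L_☉ ≈ 3230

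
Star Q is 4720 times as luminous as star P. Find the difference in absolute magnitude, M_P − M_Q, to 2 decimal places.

Pogson: ΔM = −2.5 log₁₀(ratio) = −2.5 log₁₀(4720) = −2.5 × 3.6739 = -9.185
Star Q is brighter so has the smaller magnitude: M_P − M_Q is positive.

M_P − M_Q ≈ 9.18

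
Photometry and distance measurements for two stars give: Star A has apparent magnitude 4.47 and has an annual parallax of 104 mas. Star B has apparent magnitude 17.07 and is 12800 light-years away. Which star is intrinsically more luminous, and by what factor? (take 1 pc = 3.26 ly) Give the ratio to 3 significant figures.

Star B is more luminous, by a factor of 1.52.

Star A: p = 104 mas = 0.104″ → d = 1/p = 9.615 pc
Star A: M = m − 5 log₁₀ d + 5 = 4.47 − 5·0.9830 + 5 = 4.555
Star B: d = 12800 ly / 3.26 = 3926 pc
Star B: M = m − 5 log₁₀ d + 5 = 17.07 − 5·3.5940 + 5 = 4.100
ΔM = M_A − M_B = 4.555 − (4.100) = 0.455; smaller M is more luminous → Star B.
L ratio = 10^(0.4 |ΔM|) = 10^0.182 = 1.521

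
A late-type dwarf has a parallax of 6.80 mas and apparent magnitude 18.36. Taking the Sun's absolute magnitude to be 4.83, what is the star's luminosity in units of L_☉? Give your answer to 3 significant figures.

d = 1/p = 1000/6.80 mas = 147.1 pc
M = m − 5 log₁₀ d + 5 = 18.36 − 5·2.1675 + 5 = 12.523
M − M_☉ = 12.523 − 4.83 = 7.693
L/L_☉ = 10^(−0.4 × 7.693) = 8.375×10^-4

L/L_☉ ≈ 8.37×10^-4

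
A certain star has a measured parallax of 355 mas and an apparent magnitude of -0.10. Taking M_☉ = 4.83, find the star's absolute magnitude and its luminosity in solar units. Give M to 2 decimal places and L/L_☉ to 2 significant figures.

d = 1/p = 1000/355 mas = 2.817 pc
M = m − 5 log₁₀ d + 5 = -0.10 − 5·0.4498 + 5 = 2.651
M − M_☉ = 2.651 − 4.83 = -2.179
L/L_☉ = 10^(−0.4 × -2.179) = 7.439

M ≈ 2.65; L/L_☉ ≈ 7.4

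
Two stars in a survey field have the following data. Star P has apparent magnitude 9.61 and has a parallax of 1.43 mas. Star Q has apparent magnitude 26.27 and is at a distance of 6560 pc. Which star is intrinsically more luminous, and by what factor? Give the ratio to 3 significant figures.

Star P is more luminous, by a factor of 52400.

Star P: p = 1.43 mas = 1.43×10^-3″ → d = 1/p = 699.3 pc
Star P: M = m − 5 log₁₀ d + 5 = 9.61 − 5·2.8447 + 5 = 0.387
Star Q: M = m − 5 log₁₀ d + 5 = 26.27 − 5·3.8169 + 5 = 12.185
ΔM = M_P − M_Q = 0.387 − (12.185) = -11.799; smaller M is more luminous → Star P.
L ratio = 10^(0.4 |ΔM|) = 10^4.720 = 52420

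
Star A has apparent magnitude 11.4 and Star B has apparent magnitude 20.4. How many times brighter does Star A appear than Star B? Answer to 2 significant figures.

4000

Δm = 11.4 − (20.4) = -9.0
Flux ratio = 10^(−0.4 Δm) = 10^(−0.4 × -9.0) = 10^3.600 = 3981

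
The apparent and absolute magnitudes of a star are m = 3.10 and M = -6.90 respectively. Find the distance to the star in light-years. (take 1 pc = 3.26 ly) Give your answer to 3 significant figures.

μ = m − M = 10.000
m − M = 5 log₁₀ d − 5
log₁₀ d = (m − M)/5 + 1 = 3.0000
d = 10^3.0000 = 1000 pc
= 3260 ly

d ≈ 3260 ly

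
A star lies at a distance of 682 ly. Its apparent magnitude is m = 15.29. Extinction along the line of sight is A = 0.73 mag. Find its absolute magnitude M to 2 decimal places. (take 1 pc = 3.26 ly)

M ≈ 7.96

d = 682 ly / 3.26 = 209.2 pc
5 log₁₀(d/10 pc) = 5 log₁₀(209.2) − 5 = 6.603
M = m − 5 log₁₀(d/10) − A = 15.29 − 6.603 − 0.73 = 7.957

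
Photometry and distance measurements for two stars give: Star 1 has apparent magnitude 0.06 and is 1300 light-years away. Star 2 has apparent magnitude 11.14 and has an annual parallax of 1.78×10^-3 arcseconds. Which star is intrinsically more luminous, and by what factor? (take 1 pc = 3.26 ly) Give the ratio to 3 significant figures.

Star 1 is more luminous, by a factor of 13600.

Star 1: d = 1300 ly / 3.26 = 398.8 pc
Star 1: M = m − 5 log₁₀ d + 5 = 0.06 − 5·2.6007 + 5 = -7.944
Star 2: d = 1/p = 1/1.78×10^-3″ = 561.8 pc
Star 2: M = m − 5 log₁₀ d + 5 = 11.14 − 5·2.7496 + 5 = 2.392
ΔM = M_1 − M_2 = -7.944 − (2.392) = -10.336; smaller M is more luminous → Star 1.
L ratio = 10^(0.4 |ΔM|) = 10^4.134 = 13620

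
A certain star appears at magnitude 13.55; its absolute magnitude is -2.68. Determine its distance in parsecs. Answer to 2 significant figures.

d ≈ 18000 pc

Distance modulus: m − M = 13.55 − (-2.68) = 16.230
m − M = 5 log₁₀ d − 5
log₁₀ d = (m − M)/5 + 1 = 4.2460
d = 10^4.2460 = 17620 pc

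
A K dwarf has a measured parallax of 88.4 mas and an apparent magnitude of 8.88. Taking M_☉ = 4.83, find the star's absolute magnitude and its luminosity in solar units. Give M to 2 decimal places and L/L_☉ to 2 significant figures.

d = 1/p = 1000/88.4 mas = 11.31 pc
M = m − 5 log₁₀ d + 5 = 8.88 − 5·1.0535 + 5 = 8.612
M − M_☉ = 8.612 − 4.83 = 3.782
L/L_☉ = 10^(−0.4 × 3.782) = 0.03070

M ≈ 8.61; L/L_☉ ≈ 0.031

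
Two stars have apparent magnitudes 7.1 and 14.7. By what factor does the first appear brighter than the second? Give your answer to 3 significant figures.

1100

Δm = 7.1 − (14.7) = -7.6
Flux ratio = 10^(−0.4 Δm) = 10^(−0.4 × -7.6) = 10^3.040 = 1096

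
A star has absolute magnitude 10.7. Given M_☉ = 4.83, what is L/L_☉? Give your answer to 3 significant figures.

M − M_☉ = 10.7 − 4.83 = 5.870
L/L_☉ = 10^(−0.4 (M − M_☉)) = 10^-2.348 = 4.487×10^-3

L/L_☉ ≈ 4.49×10^-3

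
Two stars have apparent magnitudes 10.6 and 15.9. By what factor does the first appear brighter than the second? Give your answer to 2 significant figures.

130

Magnitude difference = -5.3
Flux ratio = 10^(−0.4 Δm) = 10^(−0.4 × -5.3) = 10^2.120 = 131.8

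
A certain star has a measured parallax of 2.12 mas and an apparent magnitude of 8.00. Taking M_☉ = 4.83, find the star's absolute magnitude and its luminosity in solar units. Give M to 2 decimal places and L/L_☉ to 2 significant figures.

d = 1/p = 1000/2.12 mas = 471.7 pc
M = m − 5 log₁₀ d + 5 = 8.00 − 5·2.6737 + 5 = -0.368
M − M_☉ = -0.368 − 4.83 = -5.198
L/L_☉ = 10^(−0.4 × -5.198) = 120.0

M ≈ -0.37; L/L_☉ ≈ 120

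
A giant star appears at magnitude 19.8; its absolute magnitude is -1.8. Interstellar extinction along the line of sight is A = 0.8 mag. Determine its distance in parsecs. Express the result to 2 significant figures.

d ≈ 140000 pc

m − M = 5 log₁₀(d/10 pc) + A  ⇒  19.8 − (-1.8) − 0.8 = 5 log₁₀(d/10)
20.800 = 5 log₁₀(d/10)
log₁₀ d = (m − M − A)/5 + 1 = 5.1600
d = 10^5.1600 = 144500 pc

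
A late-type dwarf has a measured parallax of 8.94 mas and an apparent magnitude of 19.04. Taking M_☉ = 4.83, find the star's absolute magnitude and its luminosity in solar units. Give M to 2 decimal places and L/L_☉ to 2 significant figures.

M ≈ 13.80; L/L_☉ ≈ 2.6×10^-4

d = 1/p = 1000/8.94 mas = 111.9 pc
M = m − 5 log₁₀ d + 5 = 19.04 − 5·2.0487 + 5 = 13.797
M − M_☉ = 13.797 − 4.83 = 8.967
L/L_☉ = 10^(−0.4 × 8.967) = 2.590×10^-4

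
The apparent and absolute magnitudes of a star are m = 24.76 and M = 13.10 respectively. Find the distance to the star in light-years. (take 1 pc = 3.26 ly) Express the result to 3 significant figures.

d ≈ 7000 ly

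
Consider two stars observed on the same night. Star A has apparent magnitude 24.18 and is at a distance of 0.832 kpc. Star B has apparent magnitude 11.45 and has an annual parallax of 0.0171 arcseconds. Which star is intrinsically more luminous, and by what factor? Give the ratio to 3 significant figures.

Star B is more luminous, by a factor of 611.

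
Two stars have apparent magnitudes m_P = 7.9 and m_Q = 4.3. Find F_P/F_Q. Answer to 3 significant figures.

F_P/F_Q ≈ 0.0363

Δm = 7.9 − (4.3) = 3.6
Flux ratio = 10^(−0.4 Δm) = 10^(−0.4 × 3.6) = 10^-1.440 = 0.03631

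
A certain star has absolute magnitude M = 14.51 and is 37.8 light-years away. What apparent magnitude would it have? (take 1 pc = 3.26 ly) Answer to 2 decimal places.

m ≈ 14.83

d = 37.8 ly / 3.26 = 11.60 pc
m = M + 5 log₁₀ d − 5 = 14.51 + 5·1.0643 − 5 = 14.831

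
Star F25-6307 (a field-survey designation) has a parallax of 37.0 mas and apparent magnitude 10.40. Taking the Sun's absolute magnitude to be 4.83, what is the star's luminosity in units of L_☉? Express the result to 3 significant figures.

d = 1/p = 1000/37.0 mas = 27.03 pc
M = m − 5 log₁₀ d + 5 = 10.40 − 5·1.4318 + 5 = 8.241
M − M_☉ = 8.241 − 4.83 = 3.411
L/L_☉ = 10^(−0.4 × 3.411) = 0.04321

L/L_☉ ≈ 0.0432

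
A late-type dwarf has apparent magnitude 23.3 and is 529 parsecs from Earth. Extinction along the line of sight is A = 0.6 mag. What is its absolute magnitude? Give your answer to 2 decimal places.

5 log₁₀(d/10 pc) = 5 log₁₀(529.0) − 5 = 8.617
M = m − 5 log₁₀(d/10) − A = 23.3 − 8.617 − 0.6 = 14.083

M ≈ 14.08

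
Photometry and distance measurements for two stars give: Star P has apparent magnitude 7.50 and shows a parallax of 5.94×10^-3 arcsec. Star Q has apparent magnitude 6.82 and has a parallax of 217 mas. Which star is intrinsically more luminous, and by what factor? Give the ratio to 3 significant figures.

Star P: d = 1/p = 1/5.94×10^-3″ = 168.4 pc
Star P: M = m − 5 log₁₀ d + 5 = 7.50 − 5·2.2262 + 5 = 1.369
Star Q: p = 217 mas = 0.217″ → d = 1/p = 4.608 pc
Star Q: M = m − 5 log₁₀ d + 5 = 6.82 − 5·0.6635 + 5 = 8.502
ΔM = M_P − M_Q = 1.369 − (8.502) = -7.133; smaller M is more luminous → Star P.
L ratio = 10^(0.4 |ΔM|) = 10^2.853 = 713.4

Star P is more luminous, by a factor of 713.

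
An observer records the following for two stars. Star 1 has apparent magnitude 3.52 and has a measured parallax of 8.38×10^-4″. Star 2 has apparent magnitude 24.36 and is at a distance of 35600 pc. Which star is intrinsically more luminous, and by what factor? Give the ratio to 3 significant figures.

Star 1 is more luminous, by a factor of 244000.

Star 1: d = 1/p = 1/8.38×10^-4″ = 1193 pc
Star 1: M = m − 5 log₁₀ d + 5 = 3.52 − 5·3.0768 + 5 = -6.864
Star 2: M = m − 5 log₁₀ d + 5 = 24.36 − 5·4.5514 + 5 = 6.603
ΔM = M_1 − M_2 = -6.864 − (6.603) = -13.467; smaller M is more luminous → Star 1.
L ratio = 10^(0.4 |ΔM|) = 10^5.387 = 243600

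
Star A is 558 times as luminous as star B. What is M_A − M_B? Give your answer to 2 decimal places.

M_A − M_B ≈ -6.87

Pogson: ΔM = −2.5 log₁₀(ratio) = −2.5 log₁₀(558) = −2.5 × 2.7466 = -6.867
Star A is brighter, so it has the smaller magnitude: the difference is negative.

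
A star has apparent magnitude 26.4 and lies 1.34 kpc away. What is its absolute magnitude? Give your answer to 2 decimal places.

M ≈ 15.76

d = 1.34 kpc = 1340 pc
5 log₁₀(d/10 pc) = 5 log₁₀(1340) − 5 = 10.636
M = m − 5 log₁₀(d/10) = 26.4 − 10.636 = 15.764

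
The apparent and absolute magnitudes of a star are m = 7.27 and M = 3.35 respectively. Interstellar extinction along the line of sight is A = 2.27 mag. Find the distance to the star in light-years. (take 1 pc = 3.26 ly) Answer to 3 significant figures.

d ≈ 69.7 ly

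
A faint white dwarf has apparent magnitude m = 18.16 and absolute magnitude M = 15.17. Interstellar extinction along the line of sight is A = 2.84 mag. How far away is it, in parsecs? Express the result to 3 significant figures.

d ≈ 10.7 pc

m − M = 5 log₁₀(d/10 pc) + A  ⇒  18.16 − (15.17) − 2.84 = 5 log₁₀(d/10)
0.150 = 5 log₁₀(d/10)
log₁₀ d = (m − M − A)/5 + 1 = 1.0300
d = 10^1.0300 = 10.72 pc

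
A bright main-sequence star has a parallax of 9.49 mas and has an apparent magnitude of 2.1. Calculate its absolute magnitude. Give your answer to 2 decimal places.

M ≈ -3.01

p = 9.49 mas = 9.49×10^-3″ → d = 1/p = 105.4 pc
5 log₁₀(d/10 pc) = 5 log₁₀(105.4) − 5 = 5.114
M = m − 5 log₁₀(d/10) = 2.1 − 5.114 = -3.014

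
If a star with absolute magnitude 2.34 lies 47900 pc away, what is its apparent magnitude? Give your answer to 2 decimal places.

m = M + 5 log₁₀ d − 5 = 2.34 + 5·4.6803 − 5 = 20.742

m ≈ 20.74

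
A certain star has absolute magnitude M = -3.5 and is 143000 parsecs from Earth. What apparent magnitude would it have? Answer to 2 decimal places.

m = M + 5 log₁₀ d − 5 = -3.5 + 5·5.1553 − 5 = 17.277

m ≈ 17.28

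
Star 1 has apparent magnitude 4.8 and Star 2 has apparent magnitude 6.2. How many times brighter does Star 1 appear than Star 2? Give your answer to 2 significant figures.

3.6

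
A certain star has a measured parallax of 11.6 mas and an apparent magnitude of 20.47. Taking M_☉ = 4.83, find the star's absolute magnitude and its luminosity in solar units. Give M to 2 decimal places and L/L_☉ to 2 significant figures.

d = 1/p = 1000/11.6 mas = 86.21 pc
M = m − 5 log₁₀ d + 5 = 20.47 − 5·1.9355 + 5 = 15.792
M − M_☉ = 15.792 − 4.83 = 10.962
L/L_☉ = 10^(−0.4 × 10.962) = 4.122×10^-5

M ≈ 15.79; L/L_☉ ≈ 4.1×10^-5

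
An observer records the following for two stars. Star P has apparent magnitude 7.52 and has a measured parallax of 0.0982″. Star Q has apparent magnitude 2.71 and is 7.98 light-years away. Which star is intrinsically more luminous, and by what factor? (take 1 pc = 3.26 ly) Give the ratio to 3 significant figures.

Star Q is more luminous, by a factor of 4.85.

Star P: d = 1/p = 1/0.0982″ = 10.18 pc
Star P: M = m − 5 log₁₀ d + 5 = 7.52 − 5·1.0079 + 5 = 7.481
Star Q: d = 7.98 ly / 3.26 = 2.448 pc
Star Q: M = m − 5 log₁₀ d + 5 = 2.71 − 5·0.3888 + 5 = 5.766
ΔM = M_P − M_Q = 7.481 − (5.766) = 1.714; smaller M is more luminous → Star Q.
L ratio = 10^(0.4 |ΔM|) = 10^0.686 = 4.851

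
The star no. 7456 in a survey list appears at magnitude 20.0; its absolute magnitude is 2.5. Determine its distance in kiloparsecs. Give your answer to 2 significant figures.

d ≈ 32 kpc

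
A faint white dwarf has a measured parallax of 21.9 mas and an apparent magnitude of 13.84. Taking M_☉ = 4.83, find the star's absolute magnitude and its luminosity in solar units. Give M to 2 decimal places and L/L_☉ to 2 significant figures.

M ≈ 10.54; L/L_☉ ≈ 5.2×10^-3

d = 1/p = 1000/21.9 mas = 45.66 pc
M = m − 5 log₁₀ d + 5 = 13.84 − 5·1.6596 + 5 = 10.542
M − M_☉ = 10.542 − 4.83 = 5.712
L/L_☉ = 10^(−0.4 × 5.712) = 5.189×10^-3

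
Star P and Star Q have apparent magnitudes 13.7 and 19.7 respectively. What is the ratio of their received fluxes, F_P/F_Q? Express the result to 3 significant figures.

Δm = 13.7 − (19.7) = -6.0
Flux ratio = 10^(−0.4 Δm) = 10^(−0.4 × -6.0) = 10^2.400 = 251.2

F_P/F_Q ≈ 251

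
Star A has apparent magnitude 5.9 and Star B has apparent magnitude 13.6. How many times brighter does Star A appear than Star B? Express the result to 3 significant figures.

Magnitude difference = -7.7
Flux ratio = 10^(−0.4 Δm) = 10^(−0.4 × -7.7) = 10^3.080 = 1202

1200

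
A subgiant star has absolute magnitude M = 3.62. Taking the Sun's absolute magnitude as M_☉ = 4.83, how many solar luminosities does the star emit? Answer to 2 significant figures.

L/L_☉ ≈ 3.0

M − M_☉ = 3.62 − 4.83 = -1.210
L/L_☉ = 10^(−0.4 (M − M_☉)) = 10^0.484 = 3.048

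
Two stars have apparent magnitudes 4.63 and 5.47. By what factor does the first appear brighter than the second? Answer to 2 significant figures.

Δm = 4.63 − (5.47) = -0.84
Flux ratio = 10^(−0.4 Δm) = 10^(−0.4 × -0.84) = 10^0.336 = 2.168

2.2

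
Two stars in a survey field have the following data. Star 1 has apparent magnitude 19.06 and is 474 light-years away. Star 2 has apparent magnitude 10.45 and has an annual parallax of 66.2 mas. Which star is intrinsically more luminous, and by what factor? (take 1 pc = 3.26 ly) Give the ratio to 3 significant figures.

Star 2 is more luminous, by a factor of 30.0.

Star 1: d = 474 ly / 3.26 = 145.4 pc
Star 1: M = m − 5 log₁₀ d + 5 = 19.06 − 5·2.1626 + 5 = 13.247
Star 2: p = 66.2 mas = 0.0662″ → d = 1/p = 15.11 pc
Star 2: M = m − 5 log₁₀ d + 5 = 10.45 − 5·1.1791 + 5 = 9.554
ΔM = M_1 − M_2 = 13.247 − (9.554) = 3.693; smaller M is more luminous → Star 2.
L ratio = 10^(0.4 |ΔM|) = 10^1.477 = 30.00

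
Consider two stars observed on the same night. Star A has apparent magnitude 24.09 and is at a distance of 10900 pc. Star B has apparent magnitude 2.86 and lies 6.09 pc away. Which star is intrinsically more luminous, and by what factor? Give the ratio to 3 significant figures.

Star A: M = m − 5 log₁₀ d + 5 = 24.09 − 5·4.0374 + 5 = 8.903
Star B: M = m − 5 log₁₀ d + 5 = 2.86 − 5·0.7846 + 5 = 3.937
ΔM = M_A − M_B = 8.903 − (3.937) = 4.966; smaller M is more luminous → Star B.
L ratio = 10^(0.4 |ΔM|) = 10^1.986 = 96.91

Star B is more luminous, by a factor of 96.9.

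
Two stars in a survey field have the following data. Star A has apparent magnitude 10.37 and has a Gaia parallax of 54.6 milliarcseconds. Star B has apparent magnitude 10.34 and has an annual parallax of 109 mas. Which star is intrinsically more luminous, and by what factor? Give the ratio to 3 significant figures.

Star A: p = 54.6 mas = 0.0546″ → d = 1/p = 18.32 pc
Star A: M = m − 5 log₁₀ d + 5 = 10.37 − 5·1.2628 + 5 = 9.056
Star B: p = 109 mas = 0.109″ → d = 1/p = 9.174 pc
Star B: M = m − 5 log₁₀ d + 5 = 10.34 − 5·0.9626 + 5 = 10.527
ΔM = M_A − M_B = 9.056 − (10.527) = -1.471; smaller M is more luminous → Star A.
L ratio = 10^(0.4 |ΔM|) = 10^0.588 = 3.877

Star A is more luminous, by a factor of 3.88.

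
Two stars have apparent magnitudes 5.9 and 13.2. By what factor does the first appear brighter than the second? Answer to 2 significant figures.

830

Δm = 5.9 − (13.2) = -7.3
Flux ratio = 10^(−0.4 Δm) = 10^(−0.4 × -7.3) = 10^2.920 = 831.8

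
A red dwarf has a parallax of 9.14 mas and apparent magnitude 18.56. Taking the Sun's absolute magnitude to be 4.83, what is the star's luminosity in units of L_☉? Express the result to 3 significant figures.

d = 1/p = 1000/9.14 mas = 109.4 pc
M = m − 5 log₁₀ d + 5 = 18.56 − 5·2.0391 + 5 = 13.365
M − M_☉ = 13.365 − 4.83 = 8.535
L/L_☉ = 10^(−0.4 × 8.535) = 3.856×10^-4

L/L_☉ ≈ 3.86×10^-4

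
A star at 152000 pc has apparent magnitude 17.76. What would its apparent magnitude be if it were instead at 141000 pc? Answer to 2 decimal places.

m ≈ 17.60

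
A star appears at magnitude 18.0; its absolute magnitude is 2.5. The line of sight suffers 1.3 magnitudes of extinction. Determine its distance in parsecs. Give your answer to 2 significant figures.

d ≈ 6900 pc

m − M = 5 log₁₀(d/10 pc) + A  ⇒  18.0 − (2.5) − 1.3 = 5 log₁₀(d/10)
14.200 = 5 log₁₀(d/10)
log₁₀ d = (m − M − A)/5 + 1 = 3.8400
d = 10^3.8400 = 6918 pc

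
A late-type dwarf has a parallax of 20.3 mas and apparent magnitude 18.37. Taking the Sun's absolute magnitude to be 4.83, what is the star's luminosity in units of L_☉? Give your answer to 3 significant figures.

d = 1/p = 1000/20.3 mas = 49.26 pc
M = m − 5 log₁₀ d + 5 = 18.37 − 5·1.6925 + 5 = 14.907
M − M_☉ = 14.907 − 4.83 = 10.077
L/L_☉ = 10^(−0.4 × 10.077) = 9.311×10^-5

L/L_☉ ≈ 9.31×10^-5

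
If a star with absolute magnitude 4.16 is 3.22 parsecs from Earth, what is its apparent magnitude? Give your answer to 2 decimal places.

m ≈ 1.70

m = M + 5 log₁₀ d − 5 = 4.16 + 5·0.5079 − 5 = 1.699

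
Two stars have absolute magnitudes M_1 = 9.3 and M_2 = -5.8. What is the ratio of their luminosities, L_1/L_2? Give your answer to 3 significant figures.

ΔM = M_1 − M_2 = 15.1
L_1/L_2 = 10^(−0.4 ΔM) = 10^-6.040 = 9.120×10^-7

L_1/L_2 ≈ 9.12×10^-7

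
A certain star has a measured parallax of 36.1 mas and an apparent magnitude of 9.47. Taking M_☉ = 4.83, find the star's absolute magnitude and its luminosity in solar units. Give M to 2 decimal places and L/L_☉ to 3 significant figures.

M ≈ 7.26; L/L_☉ ≈ 0.107

d = 1/p = 1000/36.1 mas = 27.70 pc
M = m − 5 log₁₀ d + 5 = 9.47 − 5·1.4425 + 5 = 7.258
M − M_☉ = 7.258 − 4.83 = 2.428
L/L_☉ = 10^(−0.4 × 2.428) = 0.1069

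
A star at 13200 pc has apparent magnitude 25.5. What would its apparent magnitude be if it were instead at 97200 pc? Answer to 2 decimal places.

Flux ∝ 1/d², so Δm = 5 log₁₀(d₂/d₁) = 5 log₁₀(97200/13200) = 4.335
m₂ = m₁ + Δm = 25.5 + (4.335) = 29.835

m ≈ 29.84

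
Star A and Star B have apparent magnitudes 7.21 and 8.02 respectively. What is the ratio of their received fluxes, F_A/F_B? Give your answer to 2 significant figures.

F_A/F_B ≈ 2.1

Δm = 7.21 − (8.02) = -0.81
Flux ratio = 10^(−0.4 Δm) = 10^(−0.4 × -0.81) = 10^0.324 = 2.109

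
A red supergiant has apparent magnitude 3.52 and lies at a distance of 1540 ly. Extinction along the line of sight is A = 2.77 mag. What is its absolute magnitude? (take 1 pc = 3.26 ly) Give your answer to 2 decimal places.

d = 1540 ly / 3.26 = 472.4 pc
5 log₁₀(d/10 pc) = 5 log₁₀(472.4) − 5 = 8.372
M = m − 5 log₁₀(d/10) − A = 3.52 − 8.372 − 2.77 = -7.622

M ≈ -7.62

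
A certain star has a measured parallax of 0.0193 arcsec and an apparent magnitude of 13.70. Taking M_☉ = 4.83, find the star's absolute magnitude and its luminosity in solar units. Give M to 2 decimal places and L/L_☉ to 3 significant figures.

M ≈ 10.13; L/L_☉ ≈ 7.60×10^-3

d = 1/p = 1/0.0193″ = 51.81 pc
M = m − 5 log₁₀ d + 5 = 13.70 − 5·1.7144 + 5 = 10.128
M − M_☉ = 10.128 − 4.83 = 5.298
L/L_☉ = 10^(−0.4 × 5.298) = 7.601×10^-3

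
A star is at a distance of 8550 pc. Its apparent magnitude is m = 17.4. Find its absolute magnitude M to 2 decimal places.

M ≈ 2.74

5 log₁₀(d/10 pc) = 5 log₁₀(8550) − 5 = 14.660
M = m − 5 log₁₀(d/10) = 17.4 − 14.660 = 2.740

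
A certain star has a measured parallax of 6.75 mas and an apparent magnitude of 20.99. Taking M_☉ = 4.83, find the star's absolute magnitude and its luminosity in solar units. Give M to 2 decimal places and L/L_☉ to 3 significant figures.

M ≈ 15.14; L/L_☉ ≈ 7.54×10^-5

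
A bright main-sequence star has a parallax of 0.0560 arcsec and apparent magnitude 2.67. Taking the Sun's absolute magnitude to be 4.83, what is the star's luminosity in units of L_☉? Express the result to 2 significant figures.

d = 1/p = 1/0.0560″ = 17.86 pc
M = m − 5 log₁₀ d + 5 = 2.67 − 5·1.2518 + 5 = 1.411
M − M_☉ = 1.411 − 4.83 = -3.419
L/L_☉ = 10^(−0.4 × -3.419) = 23.31

L/L_☉ ≈ 23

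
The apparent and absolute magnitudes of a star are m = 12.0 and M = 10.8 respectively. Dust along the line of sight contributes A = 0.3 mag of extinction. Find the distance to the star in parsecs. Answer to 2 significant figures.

d ≈ 15 pc

m − M = 5 log₁₀(d/10 pc) + A  ⇒  12.0 − (10.8) − 0.3 = 5 log₁₀(d/10)
0.900 = 5 log₁₀(d/10)
log₁₀ d = (m − M − A)/5 + 1 = 1.1800
d = 10^1.1800 = 15.14 pc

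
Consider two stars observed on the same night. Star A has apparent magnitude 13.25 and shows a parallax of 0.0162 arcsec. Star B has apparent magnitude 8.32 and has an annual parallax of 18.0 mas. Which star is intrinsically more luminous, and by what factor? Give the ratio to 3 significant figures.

Star B is more luminous, by a factor of 75.9.

Star A: d = 1/p = 1/0.0162″ = 61.73 pc
Star A: M = m − 5 log₁₀ d + 5 = 13.25 − 5·1.7905 + 5 = 9.298
Star B: p = 18.0 mas = 0.0180″ → d = 1/p = 55.56 pc
Star B: M = m − 5 log₁₀ d + 5 = 8.32 − 5·1.7447 + 5 = 4.596
ΔM = M_A − M_B = 9.298 − (4.596) = 4.701; smaller M is more luminous → Star B.
L ratio = 10^(0.4 |ΔM|) = 10^1.880 = 75.94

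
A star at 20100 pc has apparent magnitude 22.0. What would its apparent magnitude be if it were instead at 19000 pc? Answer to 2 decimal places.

m ≈ 21.88

Flux ∝ 1/d², so Δm = 5 log₁₀(d₂/d₁) = 5 log₁₀(19000/20100) = -0.122
m₂ = m₁ + Δm = 22.0 + (-0.122) = 21.878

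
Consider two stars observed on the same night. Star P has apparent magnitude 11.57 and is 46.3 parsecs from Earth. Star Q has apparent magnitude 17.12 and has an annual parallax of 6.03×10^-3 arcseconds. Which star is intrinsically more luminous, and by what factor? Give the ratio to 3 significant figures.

Star P is more luminous, by a factor of 12.9.

Star P: M = m − 5 log₁₀ d + 5 = 11.57 − 5·1.6656 + 5 = 8.242
Star Q: d = 1/p = 1/6.03×10^-3″ = 165.8 pc
Star Q: M = m − 5 log₁₀ d + 5 = 17.12 − 5·2.2197 + 5 = 11.022
ΔM = M_P − M_Q = 8.242 − (11.022) = -2.779; smaller M is more luminous → Star P.
L ratio = 10^(0.4 |ΔM|) = 10^1.112 = 12.94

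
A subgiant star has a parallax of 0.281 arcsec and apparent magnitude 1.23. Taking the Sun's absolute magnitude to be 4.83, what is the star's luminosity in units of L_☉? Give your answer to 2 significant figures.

d = 1/p = 1/0.281″ = 3.559 pc
M = m − 5 log₁₀ d + 5 = 1.23 − 5·0.5513 + 5 = 3.474
M − M_☉ = 3.474 − 4.83 = -1.356
L/L_☉ = 10^(−0.4 × -1.356) = 3.488

L/L_☉ ≈ 3.5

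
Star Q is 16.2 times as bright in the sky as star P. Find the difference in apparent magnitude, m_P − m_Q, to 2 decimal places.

Pogson: Δm = −2.5 log₁₀(ratio) = −2.5 log₁₀(16.2) = −2.5 × 1.2095 = -3.024
Star Q is brighter so has the smaller magnitude: m_P − m_Q is positive.

m_P − m_Q ≈ 3.02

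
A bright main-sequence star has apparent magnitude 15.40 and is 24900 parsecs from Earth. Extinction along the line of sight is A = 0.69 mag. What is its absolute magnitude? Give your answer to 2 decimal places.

M ≈ -2.27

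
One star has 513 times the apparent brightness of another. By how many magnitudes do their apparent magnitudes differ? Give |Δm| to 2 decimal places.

Pogson: Δm = −2.5 log₁₀(ratio) = −2.5 log₁₀(513) = −2.5 × 2.7101 = -6.775

|Δm| ≈ 6.78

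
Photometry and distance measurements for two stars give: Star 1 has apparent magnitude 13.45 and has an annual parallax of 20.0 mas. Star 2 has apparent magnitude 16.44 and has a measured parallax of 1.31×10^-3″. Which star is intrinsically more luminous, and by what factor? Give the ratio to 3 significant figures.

Star 2 is more luminous, by a factor of 14.8.

Star 1: p = 20.0 mas = 0.0200″ → d = 1/p = 50.00 pc
Star 1: M = m − 5 log₁₀ d + 5 = 13.45 − 5·1.6990 + 5 = 9.955
Star 2: d = 1/p = 1/1.31×10^-3″ = 763.4 pc
Star 2: M = m − 5 log₁₀ d + 5 = 16.44 − 5·2.8827 + 5 = 7.026
ΔM = M_1 − M_2 = 9.955 − (7.026) = 2.929; smaller M is more luminous → Star 2.
L ratio = 10^(0.4 |ΔM|) = 10^1.172 = 14.84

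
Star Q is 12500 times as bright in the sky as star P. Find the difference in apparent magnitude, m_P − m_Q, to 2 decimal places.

m_P − m_Q ≈ 10.24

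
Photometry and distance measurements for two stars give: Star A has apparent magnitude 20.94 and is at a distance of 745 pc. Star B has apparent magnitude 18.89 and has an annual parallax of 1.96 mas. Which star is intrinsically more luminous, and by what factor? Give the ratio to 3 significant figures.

Star B is more luminous, by a factor of 3.10.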